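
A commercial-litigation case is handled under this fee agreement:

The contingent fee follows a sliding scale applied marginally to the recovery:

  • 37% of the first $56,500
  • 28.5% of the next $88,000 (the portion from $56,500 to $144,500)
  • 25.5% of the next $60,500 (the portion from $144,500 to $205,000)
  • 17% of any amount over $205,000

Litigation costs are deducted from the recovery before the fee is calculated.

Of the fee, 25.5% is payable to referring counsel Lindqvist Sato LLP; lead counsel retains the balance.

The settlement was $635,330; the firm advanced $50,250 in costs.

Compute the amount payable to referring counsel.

Fee base (net of costs): $635,330 − $50,250 = $585,080
First $56,500 at 37% = $20,905.00
Next $88,000 at 28.5% = $25,080.00
Next $60,500 at 25.5% = $15,427.50
Remaining $380,080 at 17% = $64,613.60
Fee: $20,905.00 + $25,080.00 + $15,427.50 + $64,613.60 = $126,026.10
Referral share: 25.5% of $126,026.10 = $32,136.66; lead counsel retains $126,026.10 − $32,136.66 = $93,889.44.

$32,136.66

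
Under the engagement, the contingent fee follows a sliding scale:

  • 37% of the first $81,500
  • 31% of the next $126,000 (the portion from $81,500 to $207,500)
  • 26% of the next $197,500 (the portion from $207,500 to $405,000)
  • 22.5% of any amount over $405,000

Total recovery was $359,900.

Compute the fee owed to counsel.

First $81,500 at 37% = $30,155.00
Next $126,000 at 31% = $39,060.00
Remaining $152,400 at 26% = $39,624.00
Fee: $30,155.00 + $39,060.00 + $39,624.00 = $108,839.00

$108,839.00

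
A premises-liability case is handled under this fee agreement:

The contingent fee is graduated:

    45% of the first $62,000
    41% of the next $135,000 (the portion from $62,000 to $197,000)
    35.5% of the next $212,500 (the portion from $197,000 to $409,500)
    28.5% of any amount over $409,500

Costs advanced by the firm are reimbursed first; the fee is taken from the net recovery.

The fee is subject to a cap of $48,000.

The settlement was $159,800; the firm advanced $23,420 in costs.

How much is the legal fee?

Fee base (net of costs): $159,800 − $23,420 = $136,380
First $62,000 at 45% = $27,900.00
Remaining $74,380 at 41% = $30,495.80
Fee: $27,900.00 + $30,495.80 = $58,395.80
$58,395.80 exceeds the $48,000 cap, so the fee is capped at $48,000.00.

$48,000.00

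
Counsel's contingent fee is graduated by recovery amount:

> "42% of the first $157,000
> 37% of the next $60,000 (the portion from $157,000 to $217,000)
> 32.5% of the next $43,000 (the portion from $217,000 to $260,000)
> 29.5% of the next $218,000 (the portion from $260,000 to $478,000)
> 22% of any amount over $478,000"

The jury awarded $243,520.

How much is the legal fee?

First $157,000 at 42% = $65,940.00
Next $60,000 at 37% = $22,200.00
Remaining $26,520 at 32.5% = $8,619.00
Fee: $65,940.00 + $22,200.00 + $8,619.00 = $96,759.00

$96,759.00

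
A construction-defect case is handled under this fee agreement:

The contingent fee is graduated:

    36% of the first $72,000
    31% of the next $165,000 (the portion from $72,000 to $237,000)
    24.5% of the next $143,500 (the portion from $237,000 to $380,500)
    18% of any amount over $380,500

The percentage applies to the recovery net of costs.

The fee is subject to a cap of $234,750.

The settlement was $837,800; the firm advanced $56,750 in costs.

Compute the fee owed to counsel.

Fee base (net of costs): $837,800 − $56,750 = $781,050
First $72,000 at 36% = $25,920.00
Next $165,000 at 31% = $51,150.00
Next $143,500 at 24.5% = $35,157.50
Remaining $400,550 at 18% = $72,099.00
Fee: $25,920.00 + $51,150.00 + $35,157.50 + $72,099.00 = $184,326.50
$184,326.50 is under the $234,750 cap.

$184,326.50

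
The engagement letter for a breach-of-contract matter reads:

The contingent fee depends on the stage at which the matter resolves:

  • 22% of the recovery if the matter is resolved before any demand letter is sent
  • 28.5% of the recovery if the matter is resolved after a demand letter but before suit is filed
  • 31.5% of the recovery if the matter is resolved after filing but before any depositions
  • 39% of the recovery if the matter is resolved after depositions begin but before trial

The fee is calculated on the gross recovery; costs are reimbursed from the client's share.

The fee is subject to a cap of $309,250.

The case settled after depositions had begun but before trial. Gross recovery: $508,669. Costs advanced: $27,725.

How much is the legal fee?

Fee base is the gross recovery, $508,669; costs are reimbursed separately.
The matter settled after depositions had begun but before trial, so the 39% rate applies.
$508,669 × 39% = $198,380.91
$198,380.91 is under the $309,250 cap.

$198,380.91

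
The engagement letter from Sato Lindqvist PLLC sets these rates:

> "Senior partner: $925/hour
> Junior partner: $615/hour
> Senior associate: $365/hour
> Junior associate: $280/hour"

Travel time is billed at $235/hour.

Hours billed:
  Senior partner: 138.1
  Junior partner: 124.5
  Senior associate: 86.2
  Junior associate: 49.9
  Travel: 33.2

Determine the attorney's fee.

Senior partner: 138.1 × $925 = $127,742.50
Junior partner: 124.5 × $615 = $76,567.50
Senior associate: 86.2 × $365 = $31,463.00
Junior associate: 49.9 × $280 = $13,972.00
Subtotal: $127,742.50 + $76,567.50 + $31,463.00 + $13,972.00 = $249,745.00
Travel: 33.2 × $235 = $7,802.00
Total: $249,745.00 + $7,802.00 = $257,547.00

$257,547.00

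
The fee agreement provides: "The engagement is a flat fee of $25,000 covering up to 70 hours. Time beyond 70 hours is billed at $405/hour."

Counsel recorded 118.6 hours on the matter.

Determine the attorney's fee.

Flat fee: $25,000.00
Excess hours: 118.6 − 70 = 48.6
Overrun: 48.6 × $405 = $19,683.00
Total: $25,000.00 + $19,683.00 = $44,683.00

$44,683.00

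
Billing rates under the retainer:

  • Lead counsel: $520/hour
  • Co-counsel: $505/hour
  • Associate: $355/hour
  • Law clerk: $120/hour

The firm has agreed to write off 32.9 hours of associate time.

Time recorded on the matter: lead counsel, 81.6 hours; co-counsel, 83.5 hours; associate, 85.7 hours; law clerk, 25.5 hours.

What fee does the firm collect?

$106,403.50

Lead counsel: 81.6 × $520 = $42,432.00
Co-counsel: 83.5 × $505 = $42,167.50
Associate: 85.7 × $355 = $30,423.50
Law clerk: 25.5 × $120 = $3,060.00
Subtotal: $118,083.00
Write-off: 32.9 × $355 = $11,679.50
Total: $118,083.00 − $11,679.50 = $106,403.50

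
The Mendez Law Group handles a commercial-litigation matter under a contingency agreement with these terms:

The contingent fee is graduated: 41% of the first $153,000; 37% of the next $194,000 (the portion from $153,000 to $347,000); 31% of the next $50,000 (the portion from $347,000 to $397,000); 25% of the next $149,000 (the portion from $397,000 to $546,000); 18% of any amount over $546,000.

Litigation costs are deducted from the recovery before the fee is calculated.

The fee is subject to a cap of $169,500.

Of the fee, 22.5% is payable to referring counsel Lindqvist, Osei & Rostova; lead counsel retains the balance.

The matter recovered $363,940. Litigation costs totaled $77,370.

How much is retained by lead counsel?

Fee base (net of costs): $363,940 − $77,370 = $286,570
First $153,000 at 41% = $62,730.00
Remaining $133,570 at 37% = $49,420.90
Fee: $62,730.00 + $49,420.90 = $112,150.90
$112,150.90 is under the $169,500 cap.
Referral share: 22.5% of $112,150.90 = $25,233.95; lead counsel retains $112,150.90 − $25,233.95 = $86,916.95.

$86,916.95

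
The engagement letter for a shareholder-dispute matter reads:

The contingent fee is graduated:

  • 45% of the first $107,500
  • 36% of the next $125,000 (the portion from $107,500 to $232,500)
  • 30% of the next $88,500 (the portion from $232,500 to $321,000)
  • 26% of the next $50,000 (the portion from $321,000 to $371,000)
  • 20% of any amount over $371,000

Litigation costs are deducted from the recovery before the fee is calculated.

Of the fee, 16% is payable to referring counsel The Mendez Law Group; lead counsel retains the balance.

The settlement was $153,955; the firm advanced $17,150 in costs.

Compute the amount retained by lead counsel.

$49,496.83

Fee base (net of costs): $153,955 − $17,150 = $136,805
First $107,500 at 45% = $48,375.00
Remaining $29,305 at 36% = $10,549.80
Fee: $48,375.00 + $10,549.80 = $58,924.80
Referral share: 16% of $58,924.80 = $9,427.97; lead counsel retains $58,924.80 − $9,427.97 = $49,496.83.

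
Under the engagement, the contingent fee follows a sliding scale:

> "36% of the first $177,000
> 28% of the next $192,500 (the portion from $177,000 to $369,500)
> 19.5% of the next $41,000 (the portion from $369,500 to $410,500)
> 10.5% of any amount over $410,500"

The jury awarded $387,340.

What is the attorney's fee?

$121,098.80

First $177,000 at 36% = $63,720.00
Next $192,500 at 28% = $53,900.00
Remaining $17,840 at 19.5% = $3,478.80
Fee: $63,720.00 + $53,900.00 + $3,478.80 = $121,098.80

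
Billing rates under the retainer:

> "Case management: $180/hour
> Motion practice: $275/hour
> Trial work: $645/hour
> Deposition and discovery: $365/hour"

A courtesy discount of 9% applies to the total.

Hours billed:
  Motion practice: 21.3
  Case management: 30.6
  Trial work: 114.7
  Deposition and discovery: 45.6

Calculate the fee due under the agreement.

Case management: 30.6 × $180 = $5,508.00
Motion practice: 21.3 × $275 = $5,857.50
Trial work: 114.7 × $645 = $73,981.50
Deposition and discovery: 45.6 × $365 = $16,644.00
Subtotal: $101,991.00
Less 9% discount: −$9,179.19
Total: $101,991.00 − $9,179.19 = $92,811.81

$92,811.81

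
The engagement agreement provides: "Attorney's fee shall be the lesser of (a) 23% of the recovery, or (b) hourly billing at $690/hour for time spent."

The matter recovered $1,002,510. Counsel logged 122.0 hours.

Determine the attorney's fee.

(a) 23% of $1,002,510 = $230,577.30
(b) 122.0 × $690 = $84,180.00
The lesser is (b): $84,180.00.

$84,180.00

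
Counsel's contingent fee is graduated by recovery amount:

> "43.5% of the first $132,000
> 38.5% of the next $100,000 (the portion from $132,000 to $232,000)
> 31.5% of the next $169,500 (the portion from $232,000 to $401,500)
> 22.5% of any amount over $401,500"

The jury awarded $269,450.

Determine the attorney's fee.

First $132,000 at 43.5% = $57,420.00
Next $100,000 at 38.5% = $38,500.00
Remaining $37,450 at 31.5% = $11,796.75
Fee: $57,420.00 + $38,500.00 + $11,796.75 = $107,716.75

$107,716.75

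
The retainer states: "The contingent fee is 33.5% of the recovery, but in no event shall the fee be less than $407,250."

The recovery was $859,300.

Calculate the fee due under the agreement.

33.5% of $859,300 = $287,865.50
That is below the $407,250 minimum, so the minimum applies.

$407,250.00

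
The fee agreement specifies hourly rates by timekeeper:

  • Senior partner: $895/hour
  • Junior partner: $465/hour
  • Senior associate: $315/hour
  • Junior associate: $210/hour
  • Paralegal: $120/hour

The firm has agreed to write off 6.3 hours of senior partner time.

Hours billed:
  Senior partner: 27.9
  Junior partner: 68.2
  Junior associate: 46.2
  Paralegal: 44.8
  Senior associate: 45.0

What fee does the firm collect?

$80,298.00

Senior partner: 27.9 × $895 = $24,970.50
Junior partner: 68.2 × $465 = $31,713.00
Senior associate: 45.0 × $315 = $14,175.00
Junior associate: 46.2 × $210 = $9,702.00
Paralegal: 44.8 × $120 = $5,376.00
Subtotal: $85,936.50
Write-off: 6.3 × $895 = $5,638.50
Total: $85,936.50 − $5,638.50 = $80,298.00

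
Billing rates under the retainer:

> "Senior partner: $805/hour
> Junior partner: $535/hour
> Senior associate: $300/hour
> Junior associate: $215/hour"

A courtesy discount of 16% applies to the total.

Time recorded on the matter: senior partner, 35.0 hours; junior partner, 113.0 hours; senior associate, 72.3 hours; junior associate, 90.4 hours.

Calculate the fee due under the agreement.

$108,995.04

Senior partner: 35.0 × $805 = $28,175.00
Junior partner: 113.0 × $535 = $60,455.00
Senior associate: 72.3 × $300 = $21,690.00
Junior associate: 90.4 × $215 = $19,436.00
Subtotal: $129,756.00
Less 16% discount: −$20,760.96
Total: $129,756.00 − $20,760.96 = $108,995.04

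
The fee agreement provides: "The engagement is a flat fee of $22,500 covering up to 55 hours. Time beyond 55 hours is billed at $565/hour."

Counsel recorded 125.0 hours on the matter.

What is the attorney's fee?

Flat fee: $22,500.00
Excess hours: 125.0 − 55 = 70.0
Overrun: 70.0 × $565 = $39,550.00
Total: $22,500.00 + $39,550.00 = $62,050.00

$62,050.00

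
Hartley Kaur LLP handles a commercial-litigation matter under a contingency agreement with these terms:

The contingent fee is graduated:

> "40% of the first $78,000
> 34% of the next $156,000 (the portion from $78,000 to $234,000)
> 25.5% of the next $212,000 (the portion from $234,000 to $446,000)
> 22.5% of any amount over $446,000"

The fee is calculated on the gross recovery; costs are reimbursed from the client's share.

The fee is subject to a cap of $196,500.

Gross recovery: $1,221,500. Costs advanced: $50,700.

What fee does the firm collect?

$196,500.00

Fee base is the gross recovery, $1,221,500; costs are reimbursed separately.
First $78,000 at 40% = $31,200.00
Next $156,000 at 34% = $53,040.00
Next $212,000 at 25.5% = $54,060.00
Remaining $775,500 at 22.5% = $174,487.50
Fee: $31,200.00 + $53,040.00 + $54,060.00 + $174,487.50 = $312,787.50
$312,787.50 exceeds the $196,500 cap, so the fee is capped at $196,500.00.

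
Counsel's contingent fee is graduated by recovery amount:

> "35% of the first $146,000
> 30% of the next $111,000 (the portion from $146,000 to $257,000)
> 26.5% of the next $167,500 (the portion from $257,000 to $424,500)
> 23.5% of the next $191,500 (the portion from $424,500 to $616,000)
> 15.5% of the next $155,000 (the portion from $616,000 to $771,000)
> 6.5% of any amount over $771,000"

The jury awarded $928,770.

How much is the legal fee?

$208,070.05

First $146,000 at 35% = $51,100.00
Next $111,000 at 30% = $33,300.00
Next $167,500 at 26.5% = $44,387.50
Next $191,500 at 23.5% = $45,002.50
Next $155,000 at 15.5% = $24,025.00
Remaining $157,770 at 6.5% = $10,255.05
Fee: $51,100.00 + $33,300.00 + $44,387.50 + $45,002.50 + $24,025.00 + $10,255.05 = $208,070.05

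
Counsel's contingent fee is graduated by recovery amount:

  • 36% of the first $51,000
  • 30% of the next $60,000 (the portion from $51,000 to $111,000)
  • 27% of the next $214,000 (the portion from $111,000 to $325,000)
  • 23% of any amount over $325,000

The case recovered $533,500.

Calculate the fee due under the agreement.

First $51,000 at 36% = $18,360.00
Next $60,000 at 30% = $18,000.00
Next $214,000 at 27% = $57,780.00
Remaining $208,500 at 23% = $47,955.00
Fee: $18,360.00 + $18,000.00 + $57,780.00 + $47,955.00 = $142,095.00

$142,095.00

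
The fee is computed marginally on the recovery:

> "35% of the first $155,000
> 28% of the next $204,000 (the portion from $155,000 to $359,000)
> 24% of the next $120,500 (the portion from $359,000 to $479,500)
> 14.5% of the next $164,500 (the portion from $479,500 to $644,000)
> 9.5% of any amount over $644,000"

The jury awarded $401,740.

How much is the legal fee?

First $155,000 at 35% = $54,250.00
Next $204,000 at 28% = $57,120.00
Remaining $42,740 at 24% = $10,257.60
Fee: $54,250.00 + $57,120.00 + $10,257.60 = $121,627.60

$121,627.60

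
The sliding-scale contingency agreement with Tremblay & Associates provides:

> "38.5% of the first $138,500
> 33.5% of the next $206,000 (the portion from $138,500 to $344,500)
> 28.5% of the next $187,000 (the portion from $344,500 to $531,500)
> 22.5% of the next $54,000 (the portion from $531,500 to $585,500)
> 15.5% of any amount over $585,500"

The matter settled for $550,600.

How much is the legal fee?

$179,925.00

First $138,500 at 38.5% = $53,322.50
Next $206,000 at 33.5% = $69,010.00
Next $187,000 at 28.5% = $53,295.00
Remaining $19,100 at 22.5% = $4,297.50
Fee: $53,322.50 + $69,010.00 + $53,295.00 + $4,297.50 = $179,925.00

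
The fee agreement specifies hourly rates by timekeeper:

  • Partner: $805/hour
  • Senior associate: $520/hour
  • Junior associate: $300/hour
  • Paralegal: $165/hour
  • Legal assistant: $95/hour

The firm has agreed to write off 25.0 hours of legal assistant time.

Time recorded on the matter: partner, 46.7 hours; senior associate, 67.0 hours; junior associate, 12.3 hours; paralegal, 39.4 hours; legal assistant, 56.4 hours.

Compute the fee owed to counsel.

$85,607.50

Partner: 46.7 × $805 = $37,593.50
Senior associate: 67.0 × $520 = $34,840.00
Junior associate: 12.3 × $300 = $3,690.00
Paralegal: 39.4 × $165 = $6,501.00
Legal assistant: 56.4 × $95 = $5,358.00
Subtotal: $87,982.50
Write-off: 25.0 × $95 = $2,375.00
Total: $87,982.50 − $2,375.00 = $85,607.50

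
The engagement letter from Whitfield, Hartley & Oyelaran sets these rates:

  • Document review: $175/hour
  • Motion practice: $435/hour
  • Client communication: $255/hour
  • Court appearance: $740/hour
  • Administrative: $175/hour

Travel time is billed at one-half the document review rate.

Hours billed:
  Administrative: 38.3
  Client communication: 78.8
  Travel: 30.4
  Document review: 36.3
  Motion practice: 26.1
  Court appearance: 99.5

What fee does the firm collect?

$120,792.50

Document review: 36.3 × $175 = $6,352.50
Motion practice: 26.1 × $435 = $11,353.50
Client communication: 78.8 × $255 = $20,094.00
Court appearance: 99.5 × $740 = $73,630.00
Administrative: 38.3 × $175 = $6,702.50
Subtotal: $6,352.50 + $11,353.50 + $20,094.00 + $73,630.00 + $6,702.50 = $118,132.50
Travel: 30.4 × ($175 ÷ 2) = 30.4 × $87.50 = $2,660.00
Total: $118,132.50 + $2,660.00 = $120,792.50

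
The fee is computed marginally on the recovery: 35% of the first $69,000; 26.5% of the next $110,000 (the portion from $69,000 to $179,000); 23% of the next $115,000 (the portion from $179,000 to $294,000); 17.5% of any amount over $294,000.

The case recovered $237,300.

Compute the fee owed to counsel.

First $69,000 at 35% = $24,150.00
Next $110,000 at 26.5% = $29,150.00
Remaining $58,300 at 23% = $13,409.00
Fee: $24,150.00 + $29,150.00 + $13,409.00 = $66,709.00

$66,709.00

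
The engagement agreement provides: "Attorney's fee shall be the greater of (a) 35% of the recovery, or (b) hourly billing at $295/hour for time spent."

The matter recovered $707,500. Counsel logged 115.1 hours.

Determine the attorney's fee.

(a) 35% of $707,500 = $247,625.00
(b) 115.1 × $295 = $33,954.50
The greater is (a): $247,625.00.

$247,625.00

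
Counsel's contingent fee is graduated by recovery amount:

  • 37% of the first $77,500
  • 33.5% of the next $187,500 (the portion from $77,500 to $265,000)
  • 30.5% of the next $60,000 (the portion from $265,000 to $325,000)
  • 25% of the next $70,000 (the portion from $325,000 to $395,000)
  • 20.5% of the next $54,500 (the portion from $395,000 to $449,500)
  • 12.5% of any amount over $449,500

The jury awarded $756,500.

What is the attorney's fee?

$176,835.00

First $77,500 at 37% = $28,675.00
Next $187,500 at 33.5% = $62,812.50
Next $60,000 at 30.5% = $18,300.00
Next $70,000 at 25% = $17,500.00
Next $54,500 at 20.5% = $11,172.50
Remaining $307,000 at 12.5% = $38,375.00
Fee: $28,675.00 + $62,812.50 + $18,300.00 + $17,500.00 + $11,172.50 + $38,375.00 = $176,835.00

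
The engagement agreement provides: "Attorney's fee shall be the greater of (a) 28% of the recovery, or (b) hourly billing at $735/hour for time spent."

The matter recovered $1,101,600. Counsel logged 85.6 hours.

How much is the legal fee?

$308,448.00

(a) 28% of $1,101,600 = $308,448.00
(b) 85.6 × $735 = $62,916.00
The greater is (a): $308,448.00.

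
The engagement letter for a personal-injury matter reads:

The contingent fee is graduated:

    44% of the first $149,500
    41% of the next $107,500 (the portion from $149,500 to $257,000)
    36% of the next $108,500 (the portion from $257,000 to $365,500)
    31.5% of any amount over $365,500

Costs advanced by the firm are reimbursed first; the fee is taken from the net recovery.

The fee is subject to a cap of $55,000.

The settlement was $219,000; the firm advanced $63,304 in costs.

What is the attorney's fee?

Fee base (net of costs): $219,000 − $63,304 = $155,696
First $149,500 at 44% = $65,780.00
Remaining $6,196 at 41% = $2,540.36
Fee: $65,780.00 + $2,540.36 = $68,320.36
$68,320.36 exceeds the $55,000 cap, so the fee is capped at $55,000.00.

$55,000.00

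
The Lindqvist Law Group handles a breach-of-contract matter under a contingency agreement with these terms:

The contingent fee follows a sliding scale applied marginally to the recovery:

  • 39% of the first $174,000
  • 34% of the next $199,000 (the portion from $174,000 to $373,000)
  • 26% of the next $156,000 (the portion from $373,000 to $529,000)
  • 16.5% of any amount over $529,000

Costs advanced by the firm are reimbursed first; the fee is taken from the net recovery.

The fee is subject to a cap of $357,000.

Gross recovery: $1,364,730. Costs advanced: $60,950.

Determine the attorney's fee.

Fee base (net of costs): $1,364,730 − $60,950 = $1,303,780
First $174,000 at 39% = $67,860.00
Next $199,000 at 34% = $67,660.00
Next $156,000 at 26% = $40,560.00
Remaining $774,780 at 16.5% = $127,838.70
Fee: $67,860.00 + $67,660.00 + $40,560.00 + $127,838.70 = $303,918.70
$303,918.70 is under the $357,000 cap.

$303,918.70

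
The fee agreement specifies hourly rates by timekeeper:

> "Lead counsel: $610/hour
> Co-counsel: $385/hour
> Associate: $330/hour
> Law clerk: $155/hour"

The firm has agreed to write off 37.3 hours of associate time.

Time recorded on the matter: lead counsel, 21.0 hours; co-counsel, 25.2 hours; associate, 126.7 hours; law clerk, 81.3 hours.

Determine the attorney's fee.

$64,615.50

Lead counsel: 21.0 × $610 = $12,810.00
Co-counsel: 25.2 × $385 = $9,702.00
Associate: 126.7 × $330 = $41,811.00
Law clerk: 81.3 × $155 = $12,601.50
Subtotal: $76,924.50
Write-off: 37.3 × $330 = $12,309.00
Total: $76,924.50 − $12,309.00 = $64,615.50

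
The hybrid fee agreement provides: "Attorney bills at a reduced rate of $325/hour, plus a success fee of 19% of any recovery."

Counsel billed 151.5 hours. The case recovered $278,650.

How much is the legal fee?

Hourly: 151.5 × $325 = $49,237.50
Success fee: 19% of $278,650 = $52,943.50
Total: $49,237.50 + $52,943.50 = $102,181.00

$102,181.00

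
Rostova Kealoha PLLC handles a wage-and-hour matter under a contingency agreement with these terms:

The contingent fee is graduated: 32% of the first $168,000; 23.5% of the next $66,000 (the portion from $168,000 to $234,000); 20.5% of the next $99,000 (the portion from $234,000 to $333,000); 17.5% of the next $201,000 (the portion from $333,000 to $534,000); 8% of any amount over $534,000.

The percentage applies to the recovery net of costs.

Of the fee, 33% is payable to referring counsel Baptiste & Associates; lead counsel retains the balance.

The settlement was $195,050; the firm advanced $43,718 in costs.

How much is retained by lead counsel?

$32,445.58

Fee base (net of costs): $195,050 − $43,718 = $151,332
First $151,332 at 32% = $48,426.24
Referral share: 33% of $48,426.24 = $15,980.66; lead counsel retains $48,426.24 − $15,980.66 = $32,445.58.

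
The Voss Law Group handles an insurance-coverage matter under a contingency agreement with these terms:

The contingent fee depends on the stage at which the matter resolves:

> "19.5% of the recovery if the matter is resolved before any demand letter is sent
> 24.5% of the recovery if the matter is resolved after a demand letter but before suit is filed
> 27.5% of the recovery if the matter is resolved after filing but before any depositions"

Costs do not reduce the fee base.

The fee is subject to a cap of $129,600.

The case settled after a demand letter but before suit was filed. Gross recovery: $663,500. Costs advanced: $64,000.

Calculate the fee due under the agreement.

Fee base is the gross recovery, $663,500; costs are reimbursed separately.
The matter settled after a demand letter but before suit was filed, so the 24.5% rate applies.
$663,500 × 24.5% = $162,557.50
$162,557.50 exceeds the $129,600 cap, so the fee is capped at $129,600.00.

$129,600.00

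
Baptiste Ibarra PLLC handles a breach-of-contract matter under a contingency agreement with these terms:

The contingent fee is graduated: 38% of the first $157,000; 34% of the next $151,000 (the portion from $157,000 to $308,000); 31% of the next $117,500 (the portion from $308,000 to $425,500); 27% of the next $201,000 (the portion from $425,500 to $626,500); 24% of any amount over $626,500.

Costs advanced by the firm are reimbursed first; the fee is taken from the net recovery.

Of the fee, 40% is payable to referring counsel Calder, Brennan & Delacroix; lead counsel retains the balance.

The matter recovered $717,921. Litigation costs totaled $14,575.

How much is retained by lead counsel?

$132,082.82

Fee base (net of costs): $717,921 − $14,575 = $703,346
First $157,000 at 38% = $59,660.00
Next $151,000 at 34% = $51,340.00
Next $117,500 at 31% = $36,425.00
Next $201,000 at 27% = $54,270.00
Remaining $76,846 at 24% = $18,443.04
Fee: $59,660.00 + $51,340.00 + $36,425.00 + $54,270.00 + $18,443.04 = $220,138.04
Referral share: 40% of $220,138.04 = $88,055.22; lead counsel retains $220,138.04 − $88,055.22 = $132,082.82.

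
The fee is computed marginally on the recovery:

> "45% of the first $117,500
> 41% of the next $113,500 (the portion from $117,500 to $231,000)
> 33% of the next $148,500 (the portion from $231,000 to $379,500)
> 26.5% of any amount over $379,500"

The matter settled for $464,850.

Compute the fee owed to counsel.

First $117,500 at 45% = $52,875.00
Next $113,500 at 41% = $46,535.00
Next $148,500 at 33% = $49,005.00
Remaining $85,350 at 26.5% = $22,617.75
Fee: $52,875.00 + $46,535.00 + $49,005.00 + $22,617.75 = $171,032.75

$171,032.75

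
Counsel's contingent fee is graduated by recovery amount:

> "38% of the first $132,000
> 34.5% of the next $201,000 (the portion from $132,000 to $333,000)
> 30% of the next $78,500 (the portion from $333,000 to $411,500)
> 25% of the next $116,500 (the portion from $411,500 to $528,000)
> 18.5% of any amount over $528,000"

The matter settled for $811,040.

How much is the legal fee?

First $132,000 at 38% = $50,160.00
Next $201,000 at 34.5% = $69,345.00
Next $78,500 at 30% = $23,550.00
Next $116,500 at 25% = $29,125.00
Remaining $283,040 at 18.5% = $52,362.40
Fee: $50,160.00 + $69,345.00 + $23,550.00 + $29,125.00 + $52,362.40 = $224,542.40

$224,542.40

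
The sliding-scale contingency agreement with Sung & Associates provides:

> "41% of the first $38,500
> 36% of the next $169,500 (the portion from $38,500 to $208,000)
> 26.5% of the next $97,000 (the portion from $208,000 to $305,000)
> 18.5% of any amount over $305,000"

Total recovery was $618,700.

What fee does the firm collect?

$160,544.50

First $38,500 at 41% = $15,785.00
Next $169,500 at 36% = $61,020.00
Next $97,000 at 26.5% = $25,705.00
Remaining $313,700 at 18.5% = $58,034.50
Fee: $15,785.00 + $61,020.00 + $25,705.00 + $58,034.50 = $160,544.50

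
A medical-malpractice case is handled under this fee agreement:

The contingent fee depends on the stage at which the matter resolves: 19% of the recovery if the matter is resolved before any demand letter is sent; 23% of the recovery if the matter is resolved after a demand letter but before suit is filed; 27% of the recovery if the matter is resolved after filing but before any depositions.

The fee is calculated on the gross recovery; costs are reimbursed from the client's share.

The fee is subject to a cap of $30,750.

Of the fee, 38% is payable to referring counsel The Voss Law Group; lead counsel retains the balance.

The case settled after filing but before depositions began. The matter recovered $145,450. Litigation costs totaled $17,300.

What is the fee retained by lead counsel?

Fee base is the gross recovery, $145,450; costs are reimbursed separately.
The matter settled after filing but before depositions began, so the 27% rate applies.
$145,450 × 27% = $39,271.50
$39,271.50 exceeds the $30,750 cap, so the fee is capped at $30,750.00.
Referral share: 38% of $30,750.00 = $11,685.00; lead counsel retains $30,750.00 − $11,685.00 = $19,065.00.

$19,065.00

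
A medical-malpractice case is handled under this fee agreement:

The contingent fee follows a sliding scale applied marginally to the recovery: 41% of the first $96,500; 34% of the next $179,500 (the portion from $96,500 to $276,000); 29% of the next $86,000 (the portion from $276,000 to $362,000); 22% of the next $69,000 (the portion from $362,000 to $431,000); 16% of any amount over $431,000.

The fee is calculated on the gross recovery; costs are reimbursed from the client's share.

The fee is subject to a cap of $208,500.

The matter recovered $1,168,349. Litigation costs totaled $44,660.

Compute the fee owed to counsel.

$208,500.00

Fee base is the gross recovery, $1,168,349; costs are reimbursed separately.
First $96,500 at 41% = $39,565.00
Next $179,500 at 34% = $61,030.00
Next $86,000 at 29% = $24,940.00
Next $69,000 at 22% = $15,180.00
Remaining $737,349 at 16% = $117,975.84
Fee: $39,565.00 + $61,030.00 + $24,940.00 + $15,180.00 + $117,975.84 = $258,690.84
$258,690.84 exceeds the $208,500 cap, so the fee is capped at $208,500.00.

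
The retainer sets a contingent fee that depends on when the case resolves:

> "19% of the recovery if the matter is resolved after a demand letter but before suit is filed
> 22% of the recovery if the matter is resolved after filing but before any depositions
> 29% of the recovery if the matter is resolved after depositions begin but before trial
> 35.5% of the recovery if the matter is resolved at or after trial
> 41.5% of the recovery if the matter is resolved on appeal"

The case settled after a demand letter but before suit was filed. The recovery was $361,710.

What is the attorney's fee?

The matter settled after a demand letter but before suit was filed, so the 19% rate applies.
$361,710 × 19% = $68,724.90

$68,724.90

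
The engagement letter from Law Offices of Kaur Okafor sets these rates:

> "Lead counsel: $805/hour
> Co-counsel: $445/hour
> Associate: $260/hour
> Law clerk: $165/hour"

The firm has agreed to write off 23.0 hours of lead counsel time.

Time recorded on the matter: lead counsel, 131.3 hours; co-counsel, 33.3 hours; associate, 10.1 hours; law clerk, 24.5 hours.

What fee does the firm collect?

$108,668.50

Lead counsel: 131.3 × $805 = $105,696.50
Co-counsel: 33.3 × $445 = $14,818.50
Associate: 10.1 × $260 = $2,626.00
Law clerk: 24.5 × $165 = $4,042.50
Subtotal: $127,183.50
Write-off: 23.0 × $805 = $18,515.00
Total: $127,183.50 − $18,515.00 = $108,668.50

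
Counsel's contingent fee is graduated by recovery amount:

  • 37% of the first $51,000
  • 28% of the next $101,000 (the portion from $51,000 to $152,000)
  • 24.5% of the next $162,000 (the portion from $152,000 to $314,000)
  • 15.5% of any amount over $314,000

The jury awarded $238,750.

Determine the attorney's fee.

$68,403.75

First $51,000 at 37% = $18,870.00
Next $101,000 at 28% = $28,280.00
Remaining $86,750 at 24.5% = $21,253.75
Fee: $18,870.00 + $28,280.00 + $21,253.75 = $68,403.75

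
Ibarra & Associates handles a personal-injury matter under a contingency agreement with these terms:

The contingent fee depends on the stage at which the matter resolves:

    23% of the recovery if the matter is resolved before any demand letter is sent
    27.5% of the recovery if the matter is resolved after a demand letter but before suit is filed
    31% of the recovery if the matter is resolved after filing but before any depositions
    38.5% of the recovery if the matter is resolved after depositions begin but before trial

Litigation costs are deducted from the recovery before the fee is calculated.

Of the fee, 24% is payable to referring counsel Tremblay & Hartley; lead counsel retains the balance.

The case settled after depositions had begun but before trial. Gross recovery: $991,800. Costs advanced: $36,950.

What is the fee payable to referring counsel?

$88,228.14

Fee base (net of costs): $991,800 − $36,950 = $954,850
The matter settled after depositions had begun but before trial, so the 38.5% rate applies.
$954,850 × 38.5% = $367,617.25
Referral share: 24% of $367,617.25 = $88,228.14; lead counsel retains $367,617.25 − $88,228.14 = $279,389.11.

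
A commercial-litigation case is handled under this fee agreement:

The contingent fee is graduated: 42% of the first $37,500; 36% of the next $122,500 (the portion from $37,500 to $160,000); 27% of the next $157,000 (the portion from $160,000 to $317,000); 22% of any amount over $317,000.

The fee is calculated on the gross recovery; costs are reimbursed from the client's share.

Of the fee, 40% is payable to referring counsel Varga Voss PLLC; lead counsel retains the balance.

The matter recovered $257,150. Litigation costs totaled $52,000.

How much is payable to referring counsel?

Fee base is the gross recovery, $257,150; costs are reimbursed separately.
First $37,500 at 42% = $15,750.00
Next $122,500 at 36% = $44,100.00
Remaining $97,150 at 27% = $26,230.50
Fee: $15,750.00 + $44,100.00 + $26,230.50 = $86,080.50
Referral share: 40% of $86,080.50 = $34,432.20; lead counsel retains $86,080.50 − $34,432.20 = $51,648.30.

$34,432.20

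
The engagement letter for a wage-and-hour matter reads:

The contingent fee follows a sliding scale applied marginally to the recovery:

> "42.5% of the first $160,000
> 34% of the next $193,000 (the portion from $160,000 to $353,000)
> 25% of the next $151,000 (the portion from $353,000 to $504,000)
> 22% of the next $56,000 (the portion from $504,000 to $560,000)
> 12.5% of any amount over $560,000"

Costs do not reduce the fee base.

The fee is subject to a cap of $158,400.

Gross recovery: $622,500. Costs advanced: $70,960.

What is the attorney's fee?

$158,400.00

Fee base is the gross recovery, $622,500; costs are reimbursed separately.
First $160,000 at 42.5% = $68,000.00
Next $193,000 at 34% = $65,620.00
Next $151,000 at 25% = $37,750.00
Next $56,000 at 22% = $12,320.00
Remaining $62,500 at 12.5% = $7,812.50
Fee: $68,000.00 + $65,620.00 + $37,750.00 + $12,320.00 + $7,812.50 = $191,502.50
$191,502.50 exceeds the $158,400 cap, so the fee is capped at $158,400.00.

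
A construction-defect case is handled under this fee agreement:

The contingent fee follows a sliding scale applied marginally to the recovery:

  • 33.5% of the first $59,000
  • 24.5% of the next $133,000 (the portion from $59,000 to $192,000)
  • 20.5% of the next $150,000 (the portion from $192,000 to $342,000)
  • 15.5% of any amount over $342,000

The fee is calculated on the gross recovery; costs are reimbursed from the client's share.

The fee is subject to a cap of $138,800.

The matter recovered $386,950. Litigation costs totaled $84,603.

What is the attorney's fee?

Fee base is the gross recovery, $386,950; costs are reimbursed separately.
First $59,000 at 33.5% = $19,765.00
Next $133,000 at 24.5% = $32,585.00
Next $150,000 at 20.5% = $30,750.00
Remaining $44,950 at 15.5% = $6,967.25
Fee: $19,765.00 + $32,585.00 + $30,750.00 + $6,967.25 = $90,067.25
$90,067.25 is under the $138,800 cap.

$90,067.25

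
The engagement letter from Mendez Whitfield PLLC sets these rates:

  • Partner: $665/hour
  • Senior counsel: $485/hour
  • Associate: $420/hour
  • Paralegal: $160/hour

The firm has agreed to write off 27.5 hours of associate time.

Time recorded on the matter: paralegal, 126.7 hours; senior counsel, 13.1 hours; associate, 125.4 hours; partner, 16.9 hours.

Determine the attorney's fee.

$78,982.00

Partner: 16.9 × $665 = $11,238.50
Senior counsel: 13.1 × $485 = $6,353.50
Associate: 125.4 × $420 = $52,668.00
Paralegal: 126.7 × $160 = $20,272.00
Subtotal: $90,532.00
Write-off: 27.5 × $420 = $11,550.00
Total: $90,532.00 − $11,550.00 = $78,982.00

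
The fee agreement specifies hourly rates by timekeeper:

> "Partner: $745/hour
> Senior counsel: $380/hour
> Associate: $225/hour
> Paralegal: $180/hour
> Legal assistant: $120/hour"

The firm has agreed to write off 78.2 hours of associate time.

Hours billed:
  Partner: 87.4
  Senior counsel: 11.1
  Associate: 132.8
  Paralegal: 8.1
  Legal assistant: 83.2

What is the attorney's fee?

Partner: 87.4 × $745 = $65,113.00
Senior counsel: 11.1 × $380 = $4,218.00
Associate: 132.8 × $225 = $29,880.00
Paralegal: 8.1 × $180 = $1,458.00
Legal assistant: 83.2 × $120 = $9,984.00
Subtotal: $110,653.00
Write-off: 78.2 × $225 = $17,595.00
Total: $110,653.00 − $17,595.00 = $93,058.00

$93,058.00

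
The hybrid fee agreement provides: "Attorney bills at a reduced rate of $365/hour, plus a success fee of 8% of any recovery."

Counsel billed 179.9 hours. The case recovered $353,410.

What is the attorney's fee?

Hourly: 179.9 × $365 = $65,663.50
Success fee: 8% of $353,410 = $28,272.80
Total: $65,663.50 + $28,272.80 = $93,936.30

$93,936.30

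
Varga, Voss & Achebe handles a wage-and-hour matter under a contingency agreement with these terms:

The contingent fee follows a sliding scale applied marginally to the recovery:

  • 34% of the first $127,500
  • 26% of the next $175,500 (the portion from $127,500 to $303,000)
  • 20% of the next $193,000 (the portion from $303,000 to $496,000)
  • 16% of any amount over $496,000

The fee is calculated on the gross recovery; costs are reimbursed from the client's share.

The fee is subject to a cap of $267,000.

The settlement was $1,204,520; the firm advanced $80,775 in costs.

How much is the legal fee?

$240,943.20

Fee base is the gross recovery, $1,204,520; costs are reimbursed separately.
First $127,500 at 34% = $43,350.00
Next $175,500 at 26% = $45,630.00
Next $193,000 at 20% = $38,600.00
Remaining $708,520 at 16% = $113,363.20
Fee: $43,350.00 + $45,630.00 + $38,600.00 + $113,363.20 = $240,943.20
$240,943.20 is under the $267,000 cap.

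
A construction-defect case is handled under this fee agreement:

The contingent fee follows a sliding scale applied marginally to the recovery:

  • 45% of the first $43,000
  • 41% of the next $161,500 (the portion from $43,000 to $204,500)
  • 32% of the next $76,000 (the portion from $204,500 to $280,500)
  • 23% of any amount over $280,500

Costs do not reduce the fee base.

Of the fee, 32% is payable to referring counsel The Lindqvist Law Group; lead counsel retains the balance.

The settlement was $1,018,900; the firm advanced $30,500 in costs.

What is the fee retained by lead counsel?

Fee base is the gross recovery, $1,018,900; costs are reimbursed separately.
First $43,000 at 45% = $19,350.00
Next $161,500 at 41% = $66,215.00
Next $76,000 at 32% = $24,320.00
Remaining $738,400 at 23% = $169,832.00
Fee: $19,350.00 + $66,215.00 + $24,320.00 + $169,832.00 = $279,717.00
Referral share: 32% of $279,717.00 = $89,509.44; lead counsel retains $279,717.00 − $89,509.44 = $190,207.56.

$190,207.56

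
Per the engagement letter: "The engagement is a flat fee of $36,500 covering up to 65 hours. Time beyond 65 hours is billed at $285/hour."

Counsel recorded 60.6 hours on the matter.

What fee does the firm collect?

$36,500.00

60.6 hours is within the 65-hour scope; only the flat fee applies.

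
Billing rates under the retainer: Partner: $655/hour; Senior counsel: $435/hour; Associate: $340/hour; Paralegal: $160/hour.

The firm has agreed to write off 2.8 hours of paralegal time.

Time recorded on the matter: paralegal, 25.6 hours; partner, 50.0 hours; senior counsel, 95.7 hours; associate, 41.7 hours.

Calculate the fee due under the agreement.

Partner: 50.0 × $655 = $32,750.00
Senior counsel: 95.7 × $435 = $41,629.50
Associate: 41.7 × $340 = $14,178.00
Paralegal: 25.6 × $160 = $4,096.00
Subtotal: $92,653.50
Write-off: 2.8 × $160 = $448.00
Total: $92,653.50 − $448.00 = $92,205.50

$92,205.50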